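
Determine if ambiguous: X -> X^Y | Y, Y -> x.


precedence layered via separate nonterminal Y: deterministic
Unambiguous


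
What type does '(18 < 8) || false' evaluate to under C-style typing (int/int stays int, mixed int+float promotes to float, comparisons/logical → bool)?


Operand types: bool || bool
Rule: logical operators take bool operands and yield bool
Result type: bool


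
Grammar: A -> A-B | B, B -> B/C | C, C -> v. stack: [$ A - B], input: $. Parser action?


handle 'A-B' on top; lookahead ∈ FOLLOW(A) = {-, $}
Action: reduce (A -> A-B)


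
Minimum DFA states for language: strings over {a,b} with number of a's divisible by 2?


Track (count of a) mod 2: states 0..1, accept at 0
Minimal DFA: 2 states


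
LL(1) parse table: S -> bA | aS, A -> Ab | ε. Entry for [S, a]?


For [S, a]: 'a' ∈ FIRST(aS)
Entry: S -> aS


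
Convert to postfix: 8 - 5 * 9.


* has higher precedence, evaluate 5*9 first
Postfix: 8 5 9 * -


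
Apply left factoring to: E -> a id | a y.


Common prefix: 'a'
Factored: E -> a E', E' -> id | y


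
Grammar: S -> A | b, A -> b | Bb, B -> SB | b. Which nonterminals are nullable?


A nonterminal is nullable iff some alternative derives ε (directly, or every symbol in it is nullable)
Nullable: {}


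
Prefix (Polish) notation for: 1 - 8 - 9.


left-to-right (same/higher precedence on left): tree is (- (- 1 8) 9)
Prefix: - - 1 8 9


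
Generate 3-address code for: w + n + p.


Break into single-operator statements:
t1 = w + n
t2 = t1 + p


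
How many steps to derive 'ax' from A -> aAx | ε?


Derivation: A => aAx => ax
Steps: 2


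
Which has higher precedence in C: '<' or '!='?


'<' is relational (level 7); '!=' is equality (level 6)
Higher level binds tighter
'<' has higher precedence than '!='


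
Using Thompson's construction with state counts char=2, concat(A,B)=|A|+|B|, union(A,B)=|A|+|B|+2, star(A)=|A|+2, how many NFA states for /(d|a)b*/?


Syntax tree has 3 char leaf(s), 1 union(s), 1 star(s)
chars contribute 3×2 = 6; each union adds +2; each star adds +2
Total: 6 + 2 + 2 = 10 states


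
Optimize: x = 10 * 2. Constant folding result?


10 * 2 = 20 at compile time
Optimized: x = 20


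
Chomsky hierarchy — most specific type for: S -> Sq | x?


Left-linear: every RHS is a terminal or one nonterminal followed by a terminal
Classification: Type 3 (Regular)


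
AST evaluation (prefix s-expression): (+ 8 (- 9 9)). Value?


Evaluate inner: (- 9 9) = 0
Evaluate root: (+ 8 0) = 8
Result: 8


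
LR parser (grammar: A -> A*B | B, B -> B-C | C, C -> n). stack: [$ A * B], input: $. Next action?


handle 'A*B' on top; lookahead ∈ FOLLOW(A) = {*, $}
Action: reduce (A -> A*B)


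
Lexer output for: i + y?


Scan left to right, longest-match per lexeme
Tokens: ID(i), OP(+), ID(y)


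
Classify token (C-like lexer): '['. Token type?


Pattern: delimiter/punctuation
Type: PUNCTUATION


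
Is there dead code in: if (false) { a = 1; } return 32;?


condition is constant false, so the whole block is unreachable
Dead: 'if (false) { a = 1; }'


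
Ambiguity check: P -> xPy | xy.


balanced x^n…y^n: each string has a unique parse
Unambiguous


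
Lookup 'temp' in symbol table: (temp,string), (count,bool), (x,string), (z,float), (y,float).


Lookup 'temp' → type string


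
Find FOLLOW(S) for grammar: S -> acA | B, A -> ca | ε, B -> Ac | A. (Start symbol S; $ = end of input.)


$ ∈ FOLLOW(S). For each A -> αBβ: add FIRST(β)\{ε} to FOLLOW(B); if β nullable, add FOLLOW(A).
FOLLOW(S) = {$}


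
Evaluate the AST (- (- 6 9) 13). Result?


Evaluate inner: (- 6 9) = -3
Evaluate root: (- -3 13) = -16
Result: -16


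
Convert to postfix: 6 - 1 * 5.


* has higher precedence, evaluate 1*5 first
Postfix: 6 1 5 * -


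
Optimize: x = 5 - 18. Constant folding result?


5 - 18 = -13 at compile time
Optimized: x = -13


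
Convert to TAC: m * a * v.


Break into single-operator statements:
t1 = m * a
t2 = t1 * v


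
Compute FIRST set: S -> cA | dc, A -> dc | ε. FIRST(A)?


Per alternative of A: FIRST(dc) = {d}; FIRST(ε) = {ε}
FIRST(A) = {d, ε}


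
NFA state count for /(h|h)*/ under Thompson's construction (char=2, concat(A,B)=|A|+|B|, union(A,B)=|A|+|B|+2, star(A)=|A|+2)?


Syntax tree has 2 char leaf(s), 1 union(s), 1 star(s)
chars contribute 2×2 = 4; each union adds +2; each star adds +2
Total: 4 + 2 + 2 = 8 states


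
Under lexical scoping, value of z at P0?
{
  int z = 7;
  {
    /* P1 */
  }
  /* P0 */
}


z declared in the same block as P0
z = 7


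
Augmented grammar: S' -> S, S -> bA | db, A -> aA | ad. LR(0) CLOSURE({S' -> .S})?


Start: S' -> .S
For each item with dot before a nonterminal B, add B -> .γ for every B-production
Closure: [S' -> .S, S -> .bA, S -> .db]


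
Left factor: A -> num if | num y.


Common prefix: 'num'
Factored: A -> num A', A' -> if | y


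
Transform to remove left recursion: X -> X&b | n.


Left-recursive alternatives: X&b; non-recursive: n
Introduce X': X -> nX', X' -> &bX' | ε


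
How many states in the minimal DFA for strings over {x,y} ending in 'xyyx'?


Track the longest suffix of input matching a prefix of 'xyyx': 5 classes (prefixes of length 0..4)
Minimal DFA: 5 states


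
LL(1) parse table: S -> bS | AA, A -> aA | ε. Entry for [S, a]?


For [S, a]: 'a' ∈ FIRST(AA)
Entry: S -> AA


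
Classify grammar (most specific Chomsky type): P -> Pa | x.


Left-linear: every RHS is a terminal or one nonterminal followed by a terminal
Classification: Type 3 (Regular)


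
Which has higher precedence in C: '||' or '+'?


'+' is additive (level 9); '||' is logical OR (level 1)
Higher level binds tighter
'+' has higher precedence than '||'


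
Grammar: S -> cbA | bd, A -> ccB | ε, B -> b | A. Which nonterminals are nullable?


A nonterminal is nullable iff some alternative derives ε (directly, or every symbol in it is nullable)
Nullable: {A, B}


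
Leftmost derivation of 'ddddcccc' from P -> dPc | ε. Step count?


Derivation: P => dPc => ddPcc => dddPccc => ddddPcccc => ddddcccc
Steps: 5


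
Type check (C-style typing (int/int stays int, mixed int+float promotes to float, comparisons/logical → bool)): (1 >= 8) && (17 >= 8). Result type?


Operand types: bool && bool
Rule: logical operators take bool operands and yield bool
Result type: bool


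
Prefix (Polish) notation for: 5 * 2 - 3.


left-to-right (same/higher precedence on left): tree is (- (* 5 2) 3)
Prefix: - * 5 2 3


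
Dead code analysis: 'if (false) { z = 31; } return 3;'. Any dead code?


condition is constant false, so the whole block is unreachable
Dead: 'if (false) { z = 31; }'


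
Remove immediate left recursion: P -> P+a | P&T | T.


Left-recursive alternatives: P+a, P&T; non-recursive: T
Introduce P': P -> TP', P' -> +aP' | &TP' | ε


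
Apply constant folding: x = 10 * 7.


10 * 7 = 70 at compile time
Optimized: x = 70


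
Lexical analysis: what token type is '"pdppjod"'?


Pattern: double-quoted sequence
Type: STRING_LITERAL


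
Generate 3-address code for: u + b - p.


Break into single-operator statements:
t1 = u + b
t2 = t1 - p


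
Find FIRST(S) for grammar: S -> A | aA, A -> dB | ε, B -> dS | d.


Per alternative of S: FIRST(A) = {d, ε}; FIRST(aA) = {a}
FIRST(S) = {a, d, ε}


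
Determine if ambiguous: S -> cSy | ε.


balanced c^n…y^n: each string has a unique parse
Unambiguous


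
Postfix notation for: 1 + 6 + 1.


Left to right (same or higher precedence on left)
Postfix: 1 6 + 1 +


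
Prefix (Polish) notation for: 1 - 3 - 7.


left-to-right (same/higher precedence on left): tree is (- (- 1 3) 7)
Prefix: - - 1 3 7


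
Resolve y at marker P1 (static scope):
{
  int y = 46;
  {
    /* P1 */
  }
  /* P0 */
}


P1's block does not declare y; resolves to the enclosing declaration at depth 0
y = 46


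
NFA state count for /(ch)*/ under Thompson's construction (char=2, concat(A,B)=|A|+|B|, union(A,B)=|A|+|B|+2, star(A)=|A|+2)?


Syntax tree has 2 char leaf(s), 0 union(s), 1 star(s)
chars contribute 2×2 = 4; each union adds +2; each star adds +2
Total: 4 + 0 + 2 = 6 states


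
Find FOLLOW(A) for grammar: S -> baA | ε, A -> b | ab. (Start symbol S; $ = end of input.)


$ ∈ FOLLOW(S). For each A -> αBβ: add FIRST(β)\{ε} to FOLLOW(B); if β nullable, add FOLLOW(A).
FOLLOW(A) = {$}


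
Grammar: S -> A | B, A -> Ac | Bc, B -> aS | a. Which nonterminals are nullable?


A nonterminal is nullable iff some alternative derives ε (directly, or every symbol in it is nullable)
Nullable: {}


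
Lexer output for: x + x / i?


Scan left to right, longest-match per lexeme
Tokens: ID(x), OP(+), ID(x), OP(/), ID(i)


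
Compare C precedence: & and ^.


'&' is bitwise AND (level 5); '^' is bitwise XOR (level 4)
Higher level binds tighter
'&' has higher precedence than '^'


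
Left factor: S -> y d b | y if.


Common prefix: 'y'
Factored: S -> y S', S' -> d b | if


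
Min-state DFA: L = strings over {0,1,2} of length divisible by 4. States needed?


Track length mod 4: states 0..3, accept at 0
Minimal DFA: 4 states


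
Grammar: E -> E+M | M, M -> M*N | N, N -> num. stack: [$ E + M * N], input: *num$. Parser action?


handle 'M*N' on top
Action: reduce (M -> M*N)


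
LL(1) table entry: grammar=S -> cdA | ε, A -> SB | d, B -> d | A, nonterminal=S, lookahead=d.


For [S, d]: ε is nullable and 'd' ∈ FOLLOW(S)
Entry: S -> ε


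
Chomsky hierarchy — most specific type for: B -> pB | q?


Right-linear: every RHS is a terminal or a terminal followed by one nonterminal
Classification: Type 3 (Regular)


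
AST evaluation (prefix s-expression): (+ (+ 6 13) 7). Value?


Evaluate inner: (+ 6 13) = 19
Evaluate root: (+ 19 7) = 26
Result: 26


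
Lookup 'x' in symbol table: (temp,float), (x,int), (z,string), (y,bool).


Lookup 'x' → type int


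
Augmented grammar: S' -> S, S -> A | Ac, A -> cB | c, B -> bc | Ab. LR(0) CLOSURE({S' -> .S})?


Start: S' -> .S
For each item with dot before a nonterminal B, add B -> .γ for every B-production
Closure: [S' -> .S, S -> .A, S -> .Ac, A -> .cB, A -> .c]


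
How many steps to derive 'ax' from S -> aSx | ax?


Derivation: S => ax
Steps: 1


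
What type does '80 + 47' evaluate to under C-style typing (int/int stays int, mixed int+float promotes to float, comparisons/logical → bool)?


Operand types: int + int
Rule: mixed int/float promotes to float; int/int stays int
Result type: int


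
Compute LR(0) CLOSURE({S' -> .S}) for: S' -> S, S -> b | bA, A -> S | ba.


Start: S' -> .S
For each item with dot before a nonterminal B, add B -> .γ for every B-production
Closure: [S' -> .S, S -> .b, S -> .bA]


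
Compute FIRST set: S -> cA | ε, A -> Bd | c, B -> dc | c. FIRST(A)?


Per alternative of A: FIRST(Bd) = {c, d}; FIRST(c) = {c}
FIRST(A) = {c, d}


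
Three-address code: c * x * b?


Break into single-operator statements:
t1 = c * x
t2 = t1 * b


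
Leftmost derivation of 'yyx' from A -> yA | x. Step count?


Derivation: A => yA => yyA => yyx
Steps: 3


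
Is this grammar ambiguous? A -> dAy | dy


balanced d^n…y^n: each string has a unique parse
Unambiguous


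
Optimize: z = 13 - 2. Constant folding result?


13 - 2 = 11 at compile time
Optimized: z = 11


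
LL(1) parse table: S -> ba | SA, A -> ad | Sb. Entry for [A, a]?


For [A, a]: 'a' ∈ FIRST(ad)
Entry: A -> ad


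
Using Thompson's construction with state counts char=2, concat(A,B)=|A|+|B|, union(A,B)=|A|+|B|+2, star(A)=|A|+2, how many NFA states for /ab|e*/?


Syntax tree has 3 char leaf(s), 1 union(s), 1 star(s)
chars contribute 3×2 = 6; each union adds +2; each star adds +2
Total: 6 + 2 + 2 = 10 states


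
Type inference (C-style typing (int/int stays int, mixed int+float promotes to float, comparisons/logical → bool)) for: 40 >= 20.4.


Operand types: int >= float
Rule: comparison yields bool
Result type: bool


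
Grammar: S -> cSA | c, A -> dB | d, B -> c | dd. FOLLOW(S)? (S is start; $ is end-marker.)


$ ∈ FOLLOW(S). For each A -> αBβ: add FIRST(β)\{ε} to FOLLOW(B); if β nullable, add FOLLOW(A).
FOLLOW(S) = {$, d}


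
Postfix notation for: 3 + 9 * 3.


* has higher precedence, evaluate 9*3 first
Postfix: 3 9 3 * +


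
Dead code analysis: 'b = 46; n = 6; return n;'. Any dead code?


b is assigned but never read
Dead: 'b = 46'


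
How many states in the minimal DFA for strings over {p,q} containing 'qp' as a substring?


KMP-style automaton: 2 progress states + 1 absorbing accept = 3
Minimal DFA: 3 states


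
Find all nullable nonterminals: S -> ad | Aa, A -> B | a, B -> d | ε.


A nonterminal is nullable iff some alternative derives ε (directly, or every symbol in it is nullable)
Nullable: {A, B}


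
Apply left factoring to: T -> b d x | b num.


Common prefix: 'b'
Factored: T -> b T', T' -> d x | num


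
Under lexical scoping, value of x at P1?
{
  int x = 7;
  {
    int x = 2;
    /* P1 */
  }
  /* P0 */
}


x declared in the same block as P1
x = 2


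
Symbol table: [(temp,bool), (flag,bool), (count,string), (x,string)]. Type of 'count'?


Lookup 'count' → type string


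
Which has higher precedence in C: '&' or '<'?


'<' is relational (level 7); '&' is bitwise AND (level 5)
Higher level binds tighter
'<' has higher precedence than '&'


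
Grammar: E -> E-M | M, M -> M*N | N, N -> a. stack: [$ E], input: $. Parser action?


start symbol E on stack, input exhausted
Action: accept


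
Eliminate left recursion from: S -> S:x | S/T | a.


Left-recursive alternatives: S:x, S/T; non-recursive: a
Introduce S': S -> aS', S' -> :xS' | /TS' | ε


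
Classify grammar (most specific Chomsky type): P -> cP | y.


Right-linear: every RHS is a terminal or a terminal followed by one nonterminal
Classification: Type 3 (Regular)


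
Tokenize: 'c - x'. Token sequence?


Scan left to right, longest-match per lexeme
Tokens: ID(c), OP(-), ID(x)


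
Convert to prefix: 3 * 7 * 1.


left-to-right (same/higher precedence on left): tree is (* (* 3 7) 1)
Prefix: * * 3 7 1


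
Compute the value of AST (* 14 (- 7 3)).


Evaluate inner: (- 7 3) = 4
Evaluate root: (* 14 4) = 56
Result: 56


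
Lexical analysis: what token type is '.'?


Pattern: operator symbol
Type: OPERATOR


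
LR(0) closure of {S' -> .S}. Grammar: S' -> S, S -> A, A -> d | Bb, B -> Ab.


Start: S' -> .S
For each item with dot before a nonterminal B, add B -> .γ for every B-production
Closure: [S' -> .S, S -> .A, A -> .d, A -> .Bb, B -> .Ab]


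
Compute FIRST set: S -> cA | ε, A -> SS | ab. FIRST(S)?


Per alternative of S: FIRST(cA) = {c}; FIRST(ε) = {ε}
FIRST(S) = {c, ε}


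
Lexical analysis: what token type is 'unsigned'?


Pattern: reserved word
Type: KEYWORD


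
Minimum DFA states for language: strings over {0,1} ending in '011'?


Track the longest suffix of input matching a prefix of '011': 4 classes (prefixes of length 0..3)
Minimal DFA: 4 states


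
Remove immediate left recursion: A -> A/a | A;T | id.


Left-recursive alternatives: A/a, A;T; non-recursive: id
Introduce A': A -> idA', A' -> /aA' | ;TA' | ε


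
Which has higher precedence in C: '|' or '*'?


'*' is multiplicative (level 10); '|' is bitwise OR (level 3)
Higher level binds tighter
'*' has higher precedence than '|'


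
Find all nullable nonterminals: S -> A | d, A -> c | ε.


A nonterminal is nullable iff some alternative derives ε (directly, or every symbol in it is nullable)
Nullable: {A, S}


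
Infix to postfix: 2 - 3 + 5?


Left to right (same or higher precedence on left)
Postfix: 2 3 - 5 +


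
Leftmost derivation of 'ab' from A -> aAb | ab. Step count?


Derivation: A => ab
Steps: 1


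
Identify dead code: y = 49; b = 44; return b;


y is assigned but never read
Dead: 'y = 49'


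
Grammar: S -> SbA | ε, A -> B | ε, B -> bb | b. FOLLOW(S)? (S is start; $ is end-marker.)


$ ∈ FOLLOW(S). For each A -> αBβ: add FIRST(β)\{ε} to FOLLOW(B); if β nullable, add FOLLOW(A).
FOLLOW(S) = {$, b}


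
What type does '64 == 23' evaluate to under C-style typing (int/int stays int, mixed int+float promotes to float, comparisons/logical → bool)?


Operand types: int == int
Rule: comparison yields bool
Result type: bool


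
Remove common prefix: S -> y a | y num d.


Common prefix: 'y'
Factored: S -> y S', S' -> a | num d


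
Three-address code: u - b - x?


Break into single-operator statements:
t1 = u - b
t2 = t1 - x


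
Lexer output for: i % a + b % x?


Scan left to right, longest-match per lexeme
Tokens: ID(i), OP(%), ID(a), OP(+), ID(b), OP(%), ID(x)


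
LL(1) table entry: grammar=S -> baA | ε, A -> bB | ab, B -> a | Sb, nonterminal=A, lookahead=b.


For [A, b]: 'b' ∈ FIRST(bB)
Entry: A -> bB


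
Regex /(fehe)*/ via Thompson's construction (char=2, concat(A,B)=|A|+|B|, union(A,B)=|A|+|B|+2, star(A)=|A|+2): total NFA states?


Syntax tree has 4 char leaf(s), 0 union(s), 1 star(s)
chars contribute 4×2 = 8; each union adds +2; each star adds +2
Total: 8 + 0 + 2 = 10 states


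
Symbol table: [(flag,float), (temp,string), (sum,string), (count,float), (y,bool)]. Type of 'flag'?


Lookup 'flag' → type float


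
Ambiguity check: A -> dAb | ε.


balanced d^n…b^n: each string has a unique parse
Unambiguous


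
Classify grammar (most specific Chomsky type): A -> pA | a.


Right-linear: every RHS is a terminal or a terminal followed by one nonterminal
Classification: Type 3 (Regular)


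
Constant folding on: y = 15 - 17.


15 - 17 = -2 at compile time
Optimized: y = -2


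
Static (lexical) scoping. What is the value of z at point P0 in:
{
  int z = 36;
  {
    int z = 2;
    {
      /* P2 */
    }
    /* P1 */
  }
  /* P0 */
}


z declared in the same block as P0
z = 36


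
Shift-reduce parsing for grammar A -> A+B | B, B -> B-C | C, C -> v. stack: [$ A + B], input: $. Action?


handle 'A+B' on top; lookahead ∈ FOLLOW(A) = {+, $}
Action: reduce (A -> A+B)


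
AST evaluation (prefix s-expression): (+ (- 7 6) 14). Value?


Evaluate inner: (- 7 6) = 1
Evaluate root: (+ 1 14) = 15
Result: 15


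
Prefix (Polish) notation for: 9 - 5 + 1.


left-to-right (same/higher precedence on left): tree is (+ (- 9 5) 1)
Prefix: + - 9 5 1


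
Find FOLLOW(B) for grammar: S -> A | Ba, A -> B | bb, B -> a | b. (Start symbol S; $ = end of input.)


$ ∈ FOLLOW(S). For each A -> αBβ: add FIRST(β)\{ε} to FOLLOW(B); if β nullable, add FOLLOW(A).
FOLLOW(B) = {$, a}


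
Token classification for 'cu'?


Pattern: letter/underscore followed by alphanumerics, not a keyword
Type: IDENTIFIER


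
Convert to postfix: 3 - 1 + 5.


Left to right (same or higher precedence on left)
Postfix: 3 1 - 5 +


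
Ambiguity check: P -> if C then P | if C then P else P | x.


dangling else: 'if C then if C then x else x' parses two ways
Ambiguous


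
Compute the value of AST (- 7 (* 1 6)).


Evaluate inner: (* 1 6) = 6
Evaluate root: (- 7 6) = 1
Result: 1


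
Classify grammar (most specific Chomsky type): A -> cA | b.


Right-linear: every RHS is a terminal or a terminal followed by one nonterminal
Classification: Type 3 (Regular)


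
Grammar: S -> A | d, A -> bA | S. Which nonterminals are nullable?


A nonterminal is nullable iff some alternative derives ε (directly, or every symbol in it is nullable)
Nullable: {}


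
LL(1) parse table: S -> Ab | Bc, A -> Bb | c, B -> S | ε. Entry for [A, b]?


For [A, b]: 'b' ∈ FIRST(Bb)
Entry: A -> Bb


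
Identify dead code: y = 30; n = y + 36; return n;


y is read by n's definition; n is returned
No dead code


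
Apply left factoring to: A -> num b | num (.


Common prefix: 'num'
Factored: A -> num A', A' -> b | (


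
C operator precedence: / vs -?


'/' is multiplicative (level 10); '-' is additive (level 9)
Higher level binds tighter
'/' has higher precedence than '-'


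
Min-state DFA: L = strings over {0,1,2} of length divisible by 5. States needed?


Track length mod 5: states 0..4, accept at 0
Minimal DFA: 5 states


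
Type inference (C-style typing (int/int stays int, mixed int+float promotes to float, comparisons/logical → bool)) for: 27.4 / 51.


Operand types: float / int
Rule: mixed int/float promotes to float; int/int stays int
Result type: float


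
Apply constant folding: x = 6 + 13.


6 + 13 = 19 at compile time
Optimized: x = 19


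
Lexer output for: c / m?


Scan left to right, longest-match per lexeme
Tokens: ID(c), OP(/), ID(m)


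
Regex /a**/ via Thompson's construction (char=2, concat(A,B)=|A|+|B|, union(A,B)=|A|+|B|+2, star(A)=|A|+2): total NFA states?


Syntax tree has 1 char leaf(s), 0 union(s), 2 star(s)
chars contribute 1×2 = 2; each union adds +2; each star adds +2
Total: 2 + 0 + 4 = 6 states


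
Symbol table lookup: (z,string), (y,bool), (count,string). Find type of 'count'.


Lookup 'count' → type string


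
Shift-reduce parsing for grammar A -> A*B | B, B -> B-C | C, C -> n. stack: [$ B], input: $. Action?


lookahead ∉ {-} so B won't extend; reduce A -> B
Action: reduce (A -> B)


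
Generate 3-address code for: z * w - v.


Break into single-operator statements:
t1 = z * w
t2 = t1 - v


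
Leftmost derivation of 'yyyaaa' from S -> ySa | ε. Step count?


Derivation: S => ySa => yySaa => yyySaaa => yyyaaa
Steps: 4


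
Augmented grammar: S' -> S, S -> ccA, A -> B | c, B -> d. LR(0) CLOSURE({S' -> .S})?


Start: S' -> .S
For each item with dot before a nonterminal B, add B -> .γ for every B-production
Closure: [S' -> .S, S -> .ccA]


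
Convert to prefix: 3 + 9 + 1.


left-to-right (same/higher precedence on left): tree is (+ (+ 3 9) 1)
Prefix: + + 3 9 1


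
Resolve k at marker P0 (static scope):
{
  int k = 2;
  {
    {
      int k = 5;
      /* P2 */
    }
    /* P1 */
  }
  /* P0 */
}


k declared in the same block as P0
k = 2


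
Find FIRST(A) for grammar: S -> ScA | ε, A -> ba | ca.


Per alternative of A: FIRST(ba) = {b}; FIRST(ca) = {c}
FIRST(A) = {b, c}


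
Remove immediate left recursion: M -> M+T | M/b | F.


Left-recursive alternatives: M+T, M/b; non-recursive: F
Introduce M': M -> FM', M' -> +TM' | /bM' | ε


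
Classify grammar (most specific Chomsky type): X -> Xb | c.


Left-linear: every RHS is a terminal or one nonterminal followed by a terminal
Classification: Type 3 (Regular)


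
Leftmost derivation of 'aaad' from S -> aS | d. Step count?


Derivation: S => aS => aaS => aaaS => aaad
Steps: 4


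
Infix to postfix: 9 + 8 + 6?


Left to right (same or higher precedence on left)
Postfix: 9 8 + 6 +


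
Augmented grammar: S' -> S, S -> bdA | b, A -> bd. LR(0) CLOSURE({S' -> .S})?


Start: S' -> .S
For each item with dot before a nonterminal B, add B -> .γ for every B-production
Closure: [S' -> .S, S -> .bdA, S -> .b]


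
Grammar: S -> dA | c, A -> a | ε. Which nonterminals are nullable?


A nonterminal is nullable iff some alternative derives ε (directly, or every symbol in it is nullable)
Nullable: {A}


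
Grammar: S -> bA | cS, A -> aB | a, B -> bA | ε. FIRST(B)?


Per alternative of B: FIRST(bA) = {b}; FIRST(ε) = {ε}
FIRST(B) = {b, ε}


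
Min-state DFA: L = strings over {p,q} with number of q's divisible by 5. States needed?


Track (count of q) mod 5: states 0..4, accept at 0
Minimal DFA: 5 states


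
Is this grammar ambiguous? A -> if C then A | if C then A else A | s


dangling else: 'if C then if C then s else s' parses two ways
Ambiguous


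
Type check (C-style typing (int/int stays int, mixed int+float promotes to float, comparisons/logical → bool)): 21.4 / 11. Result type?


Operand types: float / int
Rule: mixed int/float promotes to float; int/int stays int
Result type: float


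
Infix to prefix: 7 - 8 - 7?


left-to-right (same/higher precedence on left): tree is (- (- 7 8) 7)
Prefix: - - 7 8 7


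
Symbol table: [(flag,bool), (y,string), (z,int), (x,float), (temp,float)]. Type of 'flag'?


Lookup 'flag' → type bool


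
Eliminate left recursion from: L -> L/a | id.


Left-recursive alternatives: L/a; non-recursive: id
Introduce L': L -> idL', L' -> /aL' | ε


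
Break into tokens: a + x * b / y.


Scan left to right, longest-match per lexeme
Tokens: ID(a), OP(+), ID(x), OP(*), ID(b), OP(/), ID(y)


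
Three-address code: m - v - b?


Break into single-operator statements:
t1 = m - v
t2 = t1 - b


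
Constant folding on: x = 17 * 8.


17 * 8 = 136 at compile time
Optimized: x = 136


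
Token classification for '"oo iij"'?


Pattern: double-quoted sequence
Type: STRING_LITERAL


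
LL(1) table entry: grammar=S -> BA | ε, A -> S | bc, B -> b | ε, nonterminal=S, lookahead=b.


For [S, b]: 'b' ∈ FIRST(BA)
Entry: S -> BA


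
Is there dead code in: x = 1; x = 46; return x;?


first assignment to x is overwritten before any read
Dead: 'x = 1'


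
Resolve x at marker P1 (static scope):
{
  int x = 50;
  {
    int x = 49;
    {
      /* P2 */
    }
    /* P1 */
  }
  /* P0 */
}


x declared in the same block as P1
x = 49


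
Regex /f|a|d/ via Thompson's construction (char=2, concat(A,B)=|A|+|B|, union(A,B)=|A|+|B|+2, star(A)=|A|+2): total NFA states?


Syntax tree has 3 char leaf(s), 2 union(s), 0 star(s)
chars contribute 3×2 = 6; each union adds +2; each star adds +2
Total: 6 + 4 + 0 = 10 states


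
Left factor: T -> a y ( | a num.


Common prefix: 'a'
Factored: T -> a T', T' -> y ( | num


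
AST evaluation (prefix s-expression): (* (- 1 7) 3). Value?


Evaluate inner: (- 1 7) = -6
Evaluate root: (* -6 3) = -18
Result: -18


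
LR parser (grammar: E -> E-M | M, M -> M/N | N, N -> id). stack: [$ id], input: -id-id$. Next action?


'id' on top is the handle for N -> id
Action: reduce (N -> id)


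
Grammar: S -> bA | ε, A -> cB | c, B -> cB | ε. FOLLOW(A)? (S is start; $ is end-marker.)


$ ∈ FOLLOW(S). For each A -> αBβ: add FIRST(β)\{ε} to FOLLOW(B); if β nullable, add FOLLOW(A).
FOLLOW(A) = {$}


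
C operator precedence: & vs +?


'+' is additive (level 9); '&' is bitwise AND (level 5)
Higher level binds tighter
'+' has higher precedence than '&'


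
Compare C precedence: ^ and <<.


'<<' is shift (level 8); '^' is bitwise XOR (level 4)
Higher level binds tighter
'<<' has higher precedence than '^'


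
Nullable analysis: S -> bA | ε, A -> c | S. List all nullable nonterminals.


A nonterminal is nullable iff some alternative derives ε (directly, or every symbol in it is nullable)
Nullable: {A, S}


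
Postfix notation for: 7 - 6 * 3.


* has higher precedence, evaluate 6*3 first
Postfix: 7 6 3 * -


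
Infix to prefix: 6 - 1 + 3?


left-to-right (same/higher precedence on left): tree is (+ (- 6 1) 3)
Prefix: + - 6 1 3


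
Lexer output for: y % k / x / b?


Scan left to right, longest-match per lexeme
Tokens: ID(y), OP(%), ID(k), OP(/), ID(x), OP(/), ID(b)


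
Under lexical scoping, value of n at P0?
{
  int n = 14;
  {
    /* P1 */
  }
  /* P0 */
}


n declared in the same block as P0
n = 14


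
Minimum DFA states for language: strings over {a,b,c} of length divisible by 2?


Track length mod 2: states 0..1, accept at 0
Minimal DFA: 2 states


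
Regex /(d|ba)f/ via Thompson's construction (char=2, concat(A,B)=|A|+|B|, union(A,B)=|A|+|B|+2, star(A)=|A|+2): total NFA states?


Syntax tree has 4 char leaf(s), 1 union(s), 0 star(s)
chars contribute 4×2 = 8; each union adds +2; each star adds +2
Total: 8 + 2 + 0 = 10 states


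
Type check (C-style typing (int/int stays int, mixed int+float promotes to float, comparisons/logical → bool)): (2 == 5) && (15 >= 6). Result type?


Operand types: bool && bool
Rule: logical operators take bool operands and yield bool
Result type: bool


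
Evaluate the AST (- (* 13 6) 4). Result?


Evaluate inner: (* 13 6) = 78
Evaluate root: (- 78 4) = 74
Result: 74


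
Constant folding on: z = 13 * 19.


13 * 19 = 247 at compile time
Optimized: z = 247


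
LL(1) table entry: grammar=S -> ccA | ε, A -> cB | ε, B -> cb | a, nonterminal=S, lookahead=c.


For [S, c]: 'c' ∈ FIRST(ccA)
Entry: S -> ccA


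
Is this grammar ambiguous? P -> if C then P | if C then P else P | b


dangling else: 'if C then if C then b else b' parses two ways
Ambiguous


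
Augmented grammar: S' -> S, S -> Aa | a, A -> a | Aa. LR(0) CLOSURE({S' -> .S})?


Start: S' -> .S
For each item with dot before a nonterminal B, add B -> .γ for every B-production
Closure: [S' -> .S, S -> .Aa, S -> .a, A -> .a, A -> .Aa]


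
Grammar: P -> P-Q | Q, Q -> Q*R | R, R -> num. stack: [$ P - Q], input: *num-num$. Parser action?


'*' can extend Q; shift to build Q -> Q*R
Action: shift


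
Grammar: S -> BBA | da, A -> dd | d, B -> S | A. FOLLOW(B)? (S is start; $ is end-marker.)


$ ∈ FOLLOW(S). For each A -> αBβ: add FIRST(β)\{ε} to FOLLOW(B); if β nullable, add FOLLOW(A).
FOLLOW(B) = {d}


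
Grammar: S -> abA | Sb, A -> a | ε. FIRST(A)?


Per alternative of A: FIRST(a) = {a}; FIRST(ε) = {ε}
FIRST(A) = {a, ε}


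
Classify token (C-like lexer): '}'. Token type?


Pattern: delimiter/punctuation
Type: PUNCTUATION


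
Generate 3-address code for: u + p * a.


Break into single-operator statements:
t1 = p * a
t2 = u + t1


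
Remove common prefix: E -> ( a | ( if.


Common prefix: '('
Factored: E -> ( E', E' -> a | if


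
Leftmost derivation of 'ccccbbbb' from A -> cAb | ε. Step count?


Derivation: A => cAb => ccAbb => cccAbbb => ccccAbbbb => ccccbbbb
Steps: 5


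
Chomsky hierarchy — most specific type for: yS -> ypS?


LHS has context (more than one symbol) and |LHS| ≤ |RHS|
Classification: Type 1 (Context-Sensitive)


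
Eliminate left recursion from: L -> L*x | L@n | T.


Left-recursive alternatives: L*x, L@n; non-recursive: T
Introduce L': L -> TL', L' -> *xL' | @nL' | ε


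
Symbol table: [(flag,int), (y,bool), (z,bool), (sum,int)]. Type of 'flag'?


Lookup 'flag' → type int


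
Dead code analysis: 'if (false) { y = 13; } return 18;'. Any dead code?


condition is constant false, so the whole block is unreachable
Dead: 'if (false) { y = 13; }'


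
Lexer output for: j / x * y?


Scan left to right, longest-match per lexeme
Tokens: ID(j), OP(/), ID(x), OP(*), ID(y)


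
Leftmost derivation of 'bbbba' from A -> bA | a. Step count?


Derivation: A => bA => bbA => bbbA => bbbbA => bbbba
Steps: 5


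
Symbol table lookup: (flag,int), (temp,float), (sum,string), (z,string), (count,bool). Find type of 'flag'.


Lookup 'flag' → type int


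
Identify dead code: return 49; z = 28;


statement follows a return and is unreachable
Dead: 'z = 28'


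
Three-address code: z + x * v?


Break into single-operator statements:
t1 = x * v
t2 = z + t1


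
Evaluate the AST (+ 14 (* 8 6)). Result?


Evaluate inner: (* 8 6) = 48
Evaluate root: (+ 14 48) = 62
Result: 62


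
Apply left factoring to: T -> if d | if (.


Common prefix: 'if'
Factored: T -> if T', T' -> d | (


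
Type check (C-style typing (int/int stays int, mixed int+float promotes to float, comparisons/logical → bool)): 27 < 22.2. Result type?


Operand types: int < float
Rule: comparison yields bool
Result type: bool


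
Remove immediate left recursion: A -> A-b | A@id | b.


Left-recursive alternatives: A-b, A@id; non-recursive: b
Introduce A': A -> bA', A' -> -bA' | @idA' | ε


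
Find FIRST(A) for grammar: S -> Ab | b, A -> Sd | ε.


Per alternative of A: FIRST(Sd) = {b}; FIRST(ε) = {ε}
FIRST(A) = {b, ε}


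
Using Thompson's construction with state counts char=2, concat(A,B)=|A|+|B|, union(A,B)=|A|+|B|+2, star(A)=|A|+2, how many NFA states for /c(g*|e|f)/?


Syntax tree has 4 char leaf(s), 2 union(s), 1 star(s)
chars contribute 4×2 = 8; each union adds +2; each star adds +2
Total: 8 + 4 + 2 = 14 states


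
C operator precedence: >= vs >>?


'>>' is shift (level 8); '>=' is relational (level 7)
Higher level binds tighter
'>>' has higher precedence than '>='


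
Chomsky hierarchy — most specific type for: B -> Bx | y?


Left-linear: every RHS is a terminal or one nonterminal followed by a terminal
Classification: Type 3 (Regular)


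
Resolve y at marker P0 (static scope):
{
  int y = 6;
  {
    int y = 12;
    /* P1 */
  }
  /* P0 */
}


y declared in the same block as P0
y = 6


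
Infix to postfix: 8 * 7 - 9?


Left to right (same or higher precedence on left)
Postfix: 8 7 * 9 -


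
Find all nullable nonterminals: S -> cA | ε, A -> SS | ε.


A nonterminal is nullable iff some alternative derives ε (directly, or every symbol in it is nullable)
Nullable: {A, S}


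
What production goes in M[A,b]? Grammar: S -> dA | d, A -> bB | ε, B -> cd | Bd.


For [A, b]: 'b' ∈ FIRST(bB)
Entry: A -> bB


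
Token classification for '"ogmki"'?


Pattern: double-quoted sequence
Type: STRING_LITERAL


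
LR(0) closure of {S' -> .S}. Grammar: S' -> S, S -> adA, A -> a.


Start: S' -> .S
For each item with dot before a nonterminal B, add B -> .γ for every B-production
Closure: [S' -> .S, S -> .adA]


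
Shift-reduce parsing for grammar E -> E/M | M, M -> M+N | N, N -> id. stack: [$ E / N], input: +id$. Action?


'N' (not preceded by M+) is the handle for M -> N
Action: reduce (M -> N)


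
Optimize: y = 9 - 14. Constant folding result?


9 - 14 = -5 at compile time
Optimized: y = -5


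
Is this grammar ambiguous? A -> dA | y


right-linear, alternatives start with distinct terminals 'd' vs 'y': unique leftmost derivation
Unambiguous


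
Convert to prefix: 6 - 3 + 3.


left-to-right (same/higher precedence on left): tree is (+ (- 6 3) 3)
Prefix: + - 6 3 3


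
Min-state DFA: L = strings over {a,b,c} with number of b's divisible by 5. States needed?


Track (count of b) mod 5: states 0..4, accept at 0
Minimal DFA: 5 states


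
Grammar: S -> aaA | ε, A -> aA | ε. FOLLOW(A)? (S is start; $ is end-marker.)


$ ∈ FOLLOW(S). For each A -> αBβ: add FIRST(β)\{ε} to FOLLOW(B); if β nullable, add FOLLOW(A).
FOLLOW(A) = {$}


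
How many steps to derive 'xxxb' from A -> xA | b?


Derivation: A => xA => xxA => xxxA => xxxb
Steps: 4


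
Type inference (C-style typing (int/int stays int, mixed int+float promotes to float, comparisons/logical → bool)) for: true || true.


Operand types: bool || bool
Rule: logical operators take bool operands and yield bool
Result type: bool


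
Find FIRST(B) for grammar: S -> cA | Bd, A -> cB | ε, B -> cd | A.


Per alternative of B: FIRST(cd) = {c}; FIRST(A) = {c, ε}
FIRST(B) = {c, ε}


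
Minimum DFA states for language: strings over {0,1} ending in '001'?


Track the longest suffix of input matching a prefix of '001': 4 classes (prefixes of length 0..3)
Minimal DFA: 4 states


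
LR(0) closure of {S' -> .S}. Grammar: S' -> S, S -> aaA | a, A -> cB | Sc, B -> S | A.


Start: S' -> .S
For each item with dot before a nonterminal B, add B -> .γ for every B-production
Closure: [S' -> .S, S -> .aaA, S -> .a]


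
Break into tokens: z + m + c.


Scan left to right, longest-match per lexeme
Tokens: ID(z), OP(+), ID(m), OP(+), ID(c)


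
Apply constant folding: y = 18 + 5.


18 + 5 = 23 at compile time
Optimized: y = 23


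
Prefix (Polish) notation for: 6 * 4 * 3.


left-to-right (same/higher precedence on left): tree is (* (* 6 4) 3)
Prefix: * * 6 4 3


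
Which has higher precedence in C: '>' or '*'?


'*' is multiplicative (level 10); '>' is relational (level 7)
Higher level binds tighter
'*' has higher precedence than '>'


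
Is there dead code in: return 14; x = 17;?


statement follows a return and is unreachable
Dead: 'x = 17'


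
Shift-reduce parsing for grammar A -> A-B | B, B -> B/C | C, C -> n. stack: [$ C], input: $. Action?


'C' (not preceded by B/) is the handle for B -> C
Action: reduce (B -> C)


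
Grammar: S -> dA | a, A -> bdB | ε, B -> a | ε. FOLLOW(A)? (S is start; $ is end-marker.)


$ ∈ FOLLOW(S). For each A -> αBβ: add FIRST(β)\{ε} to FOLLOW(B); if β nullable, add FOLLOW(A).
FOLLOW(A) = {$}


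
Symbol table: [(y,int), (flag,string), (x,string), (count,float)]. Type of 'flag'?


Lookup 'flag' → type string


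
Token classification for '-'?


Pattern: operator symbol
Type: OPERATOR


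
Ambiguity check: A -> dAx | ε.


balanced d^n…x^n: each string has a unique parse
Unambiguous


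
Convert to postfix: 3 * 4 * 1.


Left to right (same or higher precedence on left)
Postfix: 3 4 * 1 *


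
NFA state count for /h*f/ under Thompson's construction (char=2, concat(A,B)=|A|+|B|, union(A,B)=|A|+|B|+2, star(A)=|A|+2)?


Syntax tree has 2 char leaf(s), 0 union(s), 1 star(s)
chars contribute 2×2 = 4; each union adds +2; each star adds +2
Total: 4 + 0 + 2 = 6 states


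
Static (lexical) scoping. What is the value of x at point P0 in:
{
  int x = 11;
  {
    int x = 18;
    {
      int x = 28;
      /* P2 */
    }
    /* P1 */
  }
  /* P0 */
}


x declared in the same block as P0
x = 11


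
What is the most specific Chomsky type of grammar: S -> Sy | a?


Left-linear: every RHS is a terminal or one nonterminal followed by a terminal
Classification: Type 3 (Regular)


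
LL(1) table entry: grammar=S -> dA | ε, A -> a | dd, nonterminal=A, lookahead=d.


For [A, d]: 'd' ∈ FIRST(dd)
Entry: A -> dd


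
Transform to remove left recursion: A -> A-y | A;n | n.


Left-recursive alternatives: A-y, A;n; non-recursive: n
Introduce A': A -> nA', A' -> -yA' | ;nA' | ε


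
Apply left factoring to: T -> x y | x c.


Common prefix: 'x'
Factored: T -> x T', T' -> y | c


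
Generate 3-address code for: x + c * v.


Break into single-operator statements:
t1 = c * v
t2 = x + t1


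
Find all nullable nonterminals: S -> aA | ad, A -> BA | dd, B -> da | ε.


A nonterminal is nullable iff some alternative derives ε (directly, or every symbol in it is nullable)
Nullable: {B}


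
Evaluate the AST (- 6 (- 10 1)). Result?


Evaluate inner: (- 10 1) = 9
Evaluate root: (- 6 9) = -3
Result: -3


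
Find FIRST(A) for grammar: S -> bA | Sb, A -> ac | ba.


Per alternative of A: FIRST(ac) = {a}; FIRST(ba) = {b}
FIRST(A) = {a, b}


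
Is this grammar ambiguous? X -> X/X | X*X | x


'x/x*x' has two parse trees (no precedence encoded between / and *)
Ambiguous


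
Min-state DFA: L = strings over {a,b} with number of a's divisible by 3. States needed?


Track (count of a) mod 3: states 0..2, accept at 0
Minimal DFA: 3 states


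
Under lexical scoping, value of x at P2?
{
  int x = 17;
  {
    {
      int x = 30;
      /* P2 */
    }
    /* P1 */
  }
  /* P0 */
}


x declared in the same block as P2
x = 30
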